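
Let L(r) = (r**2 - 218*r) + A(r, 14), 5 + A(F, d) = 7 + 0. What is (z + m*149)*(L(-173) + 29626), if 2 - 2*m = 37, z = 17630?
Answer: 2922507195/2 ≈ 1.4613e+9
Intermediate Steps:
m = -35/2 (m = 1 - 1/2*37 = 1 - 37/2 = -35/2 ≈ -17.500)
A(F, d) = 2 (A(F, d) = -5 + (7 + 0) = -5 + 7 = 2)
L(r) = 2 + r**2 - 218*r (L(r) = (r**2 - 218*r) + 2 = 2 + r**2 - 218*r)
(z + m*149)*(L(-173) + 29626) = (17630 - 35/2*149)*((2 + (-173)**2 - 218*(-173)) + 29626) = (17630 - 5215/2)*((2 + 29929 + 37714) + 29626) = 30045*(67645 + 29626)/2 = (30045/2)*97271 = 2922507195/2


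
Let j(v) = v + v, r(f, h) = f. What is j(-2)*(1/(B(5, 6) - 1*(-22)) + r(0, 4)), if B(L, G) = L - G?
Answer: -4/21 ≈ -0.19048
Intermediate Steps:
j(v) = 2*v
j(-2)*(1/(B(5, 6) - 1*(-22)) + r(0, 4)) = (2*(-2))*(1/((5 - 1*6) - 1*(-22)) + 0) = -4*(1/((5 - 6) + 22) + 0) = -4*(1/(-1 + 22) + 0) = -4*(1/21 + 0) = -4*1/21 = -4/21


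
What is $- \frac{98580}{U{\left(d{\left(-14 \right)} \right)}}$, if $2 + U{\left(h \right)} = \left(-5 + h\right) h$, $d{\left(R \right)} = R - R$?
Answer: $49290$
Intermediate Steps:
$d{\left(R \right)} = 0$
$U{\left(h \right)} = -2 + h \left(-5 + h\right)$ ($U{\left(h \right)} = -2 + \left(-5 + h\right) h = -2 + h \left(-5 + h\right)$)
$- \frac{98580}{U{\left(d{\left(-14 \right)} \right)}} = - \frac{98580}{-2 + 0^{2} - 0} = - \frac{98580}{-2 + 0 + 0} = - \frac{98580}{-2} = \left(-98580\right) \left(- \frac{1}{2}\right) = 49290$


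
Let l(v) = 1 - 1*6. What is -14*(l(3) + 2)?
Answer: 42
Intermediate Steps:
l(v) = -5 (l(v) = 1 - 6 = -5)
-14*(l(3) + 2) = -14*(-5 + 2) = -14*(-3) = 42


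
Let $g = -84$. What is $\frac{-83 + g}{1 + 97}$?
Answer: $- \frac{167}{98} \approx -1.7041$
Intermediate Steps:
$\frac{-83 + g}{1 + 97} = \frac{-83 - 84}{1 + 97} = - \frac{167}{98}$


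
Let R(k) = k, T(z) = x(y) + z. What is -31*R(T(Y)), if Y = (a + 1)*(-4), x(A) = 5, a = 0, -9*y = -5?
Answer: -31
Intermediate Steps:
y = 5/9 (y = -1/9*(-5) = 5/9 ≈ 0.55556)
Y = -4 (Y = (0 + 1)*(-4) = 1*(-4) = -4)
T(z) = 5 + z
-31*R(T(Y)) = -31*(5 - 4) = -31*1 = -31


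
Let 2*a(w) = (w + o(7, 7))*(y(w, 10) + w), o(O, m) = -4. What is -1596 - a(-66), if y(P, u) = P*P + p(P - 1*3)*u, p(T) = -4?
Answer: 147154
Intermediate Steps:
y(P, u) = P² - 4*u (y(P, u) = P*P - 4*u = P² - 4*u)
a(w) = (-4 + w)*(-40 + w + w²)/2 (a(w) = ((w - 4)*((w² - 4*10) + w))/2 = ((-4 + w)*((w² - 40) + w))/2 = ((-4 + w)*((-40 + w²) + w))/2 = ((-4 + w)*(-40 + w + w²))/2 = (-4 + w)*(-40 + w + w²)/2)
-1596 - a(-66) = -1596 - (80 + (½)*(-66)³ - 22*(-66) - 3/2*(-66)²) = -1596 - (80 + (½)*(-287496) + 1452 - 3/2*4356) = -1596 - (80 - 143748 + 1452 - 6534) = -1596 - 1*(-148750) = -1596 + 148750 = 147154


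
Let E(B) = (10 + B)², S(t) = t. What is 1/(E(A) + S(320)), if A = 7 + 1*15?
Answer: 1/1344 ≈ 0.00074405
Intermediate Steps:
A = 22 (A = 7 + 15 = 22)
1/(E(A) + S(320)) = 1/((10 + 22)² + 320) = 1/(32² + 320) = 1/(1024 + 320) = 1/1344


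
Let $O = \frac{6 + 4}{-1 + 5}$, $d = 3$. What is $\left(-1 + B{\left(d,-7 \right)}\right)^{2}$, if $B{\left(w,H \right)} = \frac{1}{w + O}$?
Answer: $\frac{81}{121} \approx 0.66942$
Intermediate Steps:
$O = \frac{5}{2}$ ($O = \frac{10}{4} = 10 \cdot \frac{1}{4} = \frac{5}{2} \approx 2.5$)
$B{\left(w,H \right)} = \frac{1}{\frac{5}{2} + w}$ ($B{\left(w,H \right)} = \frac{1}{w + \frac{5}{2}} = \frac{1}{\frac{5}{2} + w}$)
$\left(-1 + B{\left(d,-7 \right)}\right)^{2} = \left(-1 + \frac{2}{5 + 2 \cdot 3}\right)^{2} = \left(-1 + \frac{2}{5 + 6}\right)^{2} = \left(-1 + \frac{2}{11}\right)^{2} = \left(- \frac{9}{11}\right)^{2} = \frac{81}{121}$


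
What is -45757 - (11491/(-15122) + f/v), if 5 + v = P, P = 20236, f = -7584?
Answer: -13998237449105/305933182 ≈ -45756.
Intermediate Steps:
v = 20231 (v = -5 + 20236 = 20231)
-45757 - (11491/(-15122) + f/v) = -45757 - (11491/(-15122) - 7584/20231) = -45757 - (11491*(-1/15122) - 7584*1/20231) = -45757 - (-11491/15122 - 7584/20231) = -45757 - 1*(-347159669/305933182) = -45757 + 347159669/305933182 = -13998237449105/305933182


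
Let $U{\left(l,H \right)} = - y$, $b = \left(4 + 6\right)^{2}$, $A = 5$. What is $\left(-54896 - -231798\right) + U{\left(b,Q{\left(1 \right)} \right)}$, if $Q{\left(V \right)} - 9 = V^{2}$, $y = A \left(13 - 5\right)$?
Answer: $176862$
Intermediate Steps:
$b = 100$ ($b = 10^{2} = 100$)
$y = 40$ ($y = 5 \left(13 - 5\right) = 5 \cdot 8 = 40$)
$Q{\left(V \right)} = 9 + V^{2}$
$U{\left(l,H \right)} = -40$ ($U{\left(l,H \right)} = \left(-1\right) 40 = -40$)
$\left(-54896 - -231798\right) + U{\left(b,Q{\left(1 \right)} \right)} = \left(-54896 - -231798\right) - 40 = \left(-54896 + 231798\right) - 40 = 176902 - 40 = 176862$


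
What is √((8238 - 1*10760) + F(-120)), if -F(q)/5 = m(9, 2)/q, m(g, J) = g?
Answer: I*√40346/4 ≈ 50.216*I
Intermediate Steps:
F(q) = -45/q
√((8238 - 1*10760) + F(-120)) = √((8238 - 1*10760) - 45/(-120)) = √((8238 - 10760) - 45*(-1/120)) = √(-2522 + 3/8) = √(-20173/8) = I*√40346/4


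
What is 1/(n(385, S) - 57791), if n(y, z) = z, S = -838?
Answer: -1/58629 ≈ -1.7056e-5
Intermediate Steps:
1/(n(385, S) - 57791) = 1/(-838 - 57791) = 1/(-58629) = -1/58629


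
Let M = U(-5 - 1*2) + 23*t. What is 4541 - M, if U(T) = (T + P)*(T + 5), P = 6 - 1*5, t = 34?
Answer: 3747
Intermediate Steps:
P = 1 (P = 6 - 5 = 1)
U(T) = (1 + T)*(5 + T) (U(T) = (T + 1)*(T + 5) = (1 + T)*(5 + T))
M = 794 (M = (5 + (-5 - 1*2)² + 6*(-5 - 1*2)) + 23*34 = (5 + (-5 - 2)² + 6*(-5 - 2)) + 782 = (5 + (-7)² + 6*(-7)) + 782 = (5 + 49 - 42) + 782 = 12 + 782 = 794)
4541 - M = 4541 - 1*794 = 4541 - 794 = 3747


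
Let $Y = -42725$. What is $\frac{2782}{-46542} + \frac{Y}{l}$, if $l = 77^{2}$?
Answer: $- \frac{1002500714}{137973759} \approx -7.2659$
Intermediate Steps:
$l = 5929$
$\frac{2782}{-46542} + \frac{Y}{l} = \frac{2782}{-46542} - \frac{42725}{5929} = 2782 \left(- \frac{1}{46542}\right) - \frac{42725}{5929} = - \frac{1391}{23271} - \frac{42725}{5929} = - \frac{1002500714}{137973759}$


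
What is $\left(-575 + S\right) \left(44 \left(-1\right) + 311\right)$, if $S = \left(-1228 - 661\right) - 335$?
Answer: $-747333$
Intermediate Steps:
$S = -2224$ ($S = -1889 - 335 = -2224$)
$\left(-575 + S\right) \left(44 \left(-1\right) + 311\right) = \left(-575 - 2224\right) \left(44 \left(-1\right) + 311\right) = - 2799 \left(-44 + 311\right) = \left(-2799\right) 267 = -747333$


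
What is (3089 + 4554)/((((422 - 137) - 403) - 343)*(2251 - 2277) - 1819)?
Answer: 7643/10167 ≈ 0.75175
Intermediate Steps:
(3089 + 4554)/((((422 - 137) - 403) - 343)*(2251 - 2277) - 1819) = 7643/(((285 - 403) - 343)*(-26) - 1819) = 7643/((-118 - 343)*(-26) - 1819) = 7643/(-461*(-26) - 1819) = 7643/(11986 - 1819) = 7643/10167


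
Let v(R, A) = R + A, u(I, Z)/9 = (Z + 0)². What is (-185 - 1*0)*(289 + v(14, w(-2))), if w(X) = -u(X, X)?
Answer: -49395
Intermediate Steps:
u(I, Z) = 9*Z² (u(I, Z) = 9*(Z + 0)² = 9*Z²)
w(X) = -9*X²
v(R, A) = A + R
(-185 - 1*0)*(289 + v(14, w(-2))) = (-185 - 1*0)*(289 + (-9*(-2)² + 14)) = (-185 + 0)*(289 + (-9*4 + 14)) = -185*(289 + (-36 + 14)) = -185*(289 - 22) = -185*267 = -49395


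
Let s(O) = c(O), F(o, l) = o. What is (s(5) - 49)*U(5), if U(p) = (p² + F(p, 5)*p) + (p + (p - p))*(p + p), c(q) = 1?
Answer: -4800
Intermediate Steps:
s(O) = 1
U(p) = 4*p² (U(p) = (p² + p*p) + (p + (p - p))*(p + p) = (p² + p²) + (p + 0)*(2*p) = 2*p² + p*(2*p) = 2*p² + 2*p² = 4*p²)
(s(5) - 49)*U(5) = (1 - 49)*(4*5²) = -192*25 = -48*100 = -4800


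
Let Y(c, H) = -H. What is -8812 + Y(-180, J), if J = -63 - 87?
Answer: -8662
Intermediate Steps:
J = -150
-8812 + Y(-180, J) = -8812 - 1*(-150) = -8812 + 150 = -8662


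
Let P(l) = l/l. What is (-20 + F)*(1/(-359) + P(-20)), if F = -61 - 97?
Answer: -63724/359 ≈ -177.50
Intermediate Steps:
P(l) = 1
F = -158
(-20 + F)*(1/(-359) + P(-20)) = (-20 - 158)*(1/(-359) + 1) = -178*(-1/359 + 1) = -178*358/359 = -63724/359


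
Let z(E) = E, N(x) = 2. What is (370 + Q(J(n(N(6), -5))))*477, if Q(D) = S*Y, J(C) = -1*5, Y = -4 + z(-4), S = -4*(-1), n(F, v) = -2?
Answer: 161226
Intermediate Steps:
S = 4
Y = -8 (Y = -4 - 4 = -8)
J(C) = -5
Q(D) = -32 (Q(D) = 4*(-8) = -32)
(370 + Q(J(n(N(6), -5))))*477 = (370 - 32)*477 = 338*477 = 161226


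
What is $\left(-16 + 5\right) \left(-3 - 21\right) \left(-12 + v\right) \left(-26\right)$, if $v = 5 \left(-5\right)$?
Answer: $253968$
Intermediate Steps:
$v = -25$
$\left(-16 + 5\right) \left(-3 - 21\right) \left(-12 + v\right) \left(-26\right) = \left(-16 + 5\right) \left(-3 - 21\right) \left(-12 - 25\right) \left(-26\right) = \left(-11\right) \left(-24\right) \left(-37\right) \left(-26\right) = 264 \left(-37\right) \left(-26\right) = \left(-9768\right) \left(-26\right) = 253968$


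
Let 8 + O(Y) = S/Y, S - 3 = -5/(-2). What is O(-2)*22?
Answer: -473/2 ≈ -236.50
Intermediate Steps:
S = 11/2 (S = 3 - 5/(-2) = 3 - 5*(-½) = 3 + 5/2 = 11/2 ≈ 5.5000)
O(Y) = -8 + 11/(2*Y)
O(-2)*22 = (-8 + (11/2)/(-2))*22 = (-8 + (11/2)*(-½))*22 = (-8 - 11/4)*22 = -43/4*22 = -473/2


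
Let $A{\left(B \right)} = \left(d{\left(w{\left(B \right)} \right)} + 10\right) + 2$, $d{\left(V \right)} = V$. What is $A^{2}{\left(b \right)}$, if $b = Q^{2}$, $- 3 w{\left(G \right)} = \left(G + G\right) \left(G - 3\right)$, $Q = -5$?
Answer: $\frac{1132096}{9} \approx 1.2579 \cdot 10^{5}$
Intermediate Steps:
$w{\left(G \right)} = - \frac{2 G \left(-3 + G\right)}{3}$ ($w{\left(G \right)} = - \frac{\left(G + G\right) \left(G - 3\right)}{3} = - \frac{2 G \left(-3 + G\right)}{3}$)
$b = 25$ ($b = \left(-5\right)^{2} = 25$)
$A{\left(B \right)} = 12 + \frac{2 B \left(3 - B\right)}{3}$ ($A{\left(B \right)} = \left(\frac{2 B \left(3 - B\right)}{3} + 10\right) + 2 = \left(10 + \frac{2 B \left(3 - B\right)}{3}\right) + 2 = 12 + \frac{2 B \left(3 - B\right)}{3}$)
$A^{2}{\left(b \right)} = \left(12 - \frac{50 \left(-3 + 25\right)}{3}\right)^{2} = \left(12 - \frac{50}{3} \cdot 22\right)^{2} = \left(12 - \frac{1100}{3}\right)^{2} = \left(- \frac{1064}{3}\right)^{2} = \frac{1132096}{9}$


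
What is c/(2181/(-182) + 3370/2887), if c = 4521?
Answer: -2375487114/5683207 ≈ -417.98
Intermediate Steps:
c/(2181/(-182) + 3370/2887) = 4521/(2181/(-182) + 3370/2887) = 4521/(2181*(-1/182) + 3370*(1/2887)) = 4521/(-2181/182 + 3370/2887) = 4521/(-5683207/525434) = 4521*(-525434/5683207) = -2375487114/5683207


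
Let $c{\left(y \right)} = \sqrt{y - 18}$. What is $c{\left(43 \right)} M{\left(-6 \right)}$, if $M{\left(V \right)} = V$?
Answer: $-30$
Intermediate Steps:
$c{\left(y \right)} = \sqrt{-18 + y}$
$c{\left(43 \right)} M{\left(-6 \right)} = \sqrt{-18 + 43} \left(-6\right) = \sqrt{25} \left(-6\right) = 5 \left(-6\right) = -30$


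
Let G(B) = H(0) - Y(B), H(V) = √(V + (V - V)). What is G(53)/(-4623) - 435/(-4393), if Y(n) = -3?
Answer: 28954/294331 ≈ 0.098372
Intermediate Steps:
H(V) = √V (H(V) = √(V + 0) = √V)
G(B) = 3 (G(B) = √0 - 1*(-3) = 0 + 3 = 3)
G(53)/(-4623) - 435/(-4393) = 3/(-4623) - 435/(-4393) = 3*(-1/4623) - 435*(-1/4393) = -1/1541 + 435/4393 = 28954/294331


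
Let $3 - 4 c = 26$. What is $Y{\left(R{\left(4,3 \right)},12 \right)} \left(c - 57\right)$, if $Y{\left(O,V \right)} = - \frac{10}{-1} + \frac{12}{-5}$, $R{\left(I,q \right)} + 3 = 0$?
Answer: $- \frac{4769}{10} \approx -476.9$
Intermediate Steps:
$c = - \frac{23}{4}$ ($c = \frac{3}{4} - \frac{13}{2} = - \frac{23}{4} \approx -5.75$)
$R{\left(I,q \right)} = -3$ ($R{\left(I,q \right)} = -3 + 0 = -3$)
$Y{\left(O,V \right)} = \frac{38}{5}$ ($Y{\left(O,V \right)} = \left(-10\right) \left(-1\right) + 12 \left(- \frac{1}{5}\right) = 10 - \frac{12}{5} = \frac{38}{5}$)
$Y{\left(R{\left(4,3 \right)},12 \right)} \left(c - 57\right) = \frac{38 \left(- \frac{23}{4} - 57\right)}{5} = \frac{38}{5} \left(- \frac{251}{4}\right) = - \frac{4769}{10}$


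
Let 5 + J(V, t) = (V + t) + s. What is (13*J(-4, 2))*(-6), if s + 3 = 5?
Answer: 390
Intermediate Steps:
s = 2 (s = -3 + 5 = 2)
J(V, t) = -3 + V + t (J(V, t) = -5 + ((V + t) + 2) = -5 + (2 + V + t) = -3 + V + t)
(13*J(-4, 2))*(-6) = (13*(-3 - 4 + 2))*(-6) = (13*(-5))*(-6) = -65*(-6) = 390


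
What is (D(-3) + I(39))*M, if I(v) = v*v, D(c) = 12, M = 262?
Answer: 401646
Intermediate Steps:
I(v) = v²
(D(-3) + I(39))*M = (12 + 39²)*262 = (12 + 1521)*262 = 1533*262 = 401646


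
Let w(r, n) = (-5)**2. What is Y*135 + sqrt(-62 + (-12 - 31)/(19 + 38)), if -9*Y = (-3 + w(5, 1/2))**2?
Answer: -7260 + 7*I*sqrt(4161)/57 ≈ -7260.0 + 7.9218*I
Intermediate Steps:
w(r, n) = 25
Y = -484/9 (Y = -(-3 + 25)**2/9 = -1/9*22**2 = -1/9*484 = -484/9 ≈ -53.778)
Y*135 + sqrt(-62 + (-12 - 31)/(19 + 38)) = -484/9*135 + sqrt(-62 + (-12 - 31)/(19 + 38)) = -7260 + sqrt(-62 - 43/57) = -7260 + sqrt(-3577/57) = -7260 + 7*I*sqrt(4161)/57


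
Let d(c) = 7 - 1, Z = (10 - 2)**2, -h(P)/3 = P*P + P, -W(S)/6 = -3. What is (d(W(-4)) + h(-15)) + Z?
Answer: -560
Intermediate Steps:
W(S) = 18 (W(S) = -6*(-3) = 18)
h(P) = -3*P - 3*P**2 (h(P) = -3*(P*P + P) = -3*(P**2 + P) = -3*(P + P**2) = -3*P - 3*P**2)
Z = 64 (Z = 8**2 = 64)
d(c) = 6
(d(W(-4)) + h(-15)) + Z = (6 - 3*(-15)*(1 - 15)) + 64 = (6 - 3*(-15)*(-14)) + 64 = (6 - 630) + 64 = -624 + 64 = -560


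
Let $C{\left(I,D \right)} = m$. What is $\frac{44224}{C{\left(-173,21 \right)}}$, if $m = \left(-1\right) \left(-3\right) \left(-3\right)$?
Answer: $- \frac{44224}{9} \approx -4913.8$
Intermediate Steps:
$m = -9$ ($m = 3 \left(-3\right) = -9$)
$C{\left(I,D \right)} = -9$
$\frac{44224}{C{\left(-173,21 \right)}} = \frac{44224}{-9} = 44224 \left(- \frac{1}{9}\right) = - \frac{44224}{9}$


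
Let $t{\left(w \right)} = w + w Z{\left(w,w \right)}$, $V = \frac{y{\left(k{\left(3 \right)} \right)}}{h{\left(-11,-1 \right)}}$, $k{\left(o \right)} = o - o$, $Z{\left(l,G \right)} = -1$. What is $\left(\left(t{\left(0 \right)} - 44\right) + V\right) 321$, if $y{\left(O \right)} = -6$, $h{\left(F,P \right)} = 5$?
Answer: $- \frac{72546}{5} \approx -14509.0$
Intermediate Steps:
$k{\left(o \right)} = 0$
$V = - \frac{6}{5} \approx -1.2$
$t{\left(w \right)} = 0$ ($t{\left(w \right)} = w + w \left(-1\right) = w - w = 0$)
$\left(\left(t{\left(0 \right)} - 44\right) + V\right) 321 = \left(\left(0 - 44\right) - \frac{6}{5}\right) 321 = \left(-44 - \frac{6}{5}\right) 321 = \left(- \frac{226}{5}\right) 321 = - \frac{72546}{5}$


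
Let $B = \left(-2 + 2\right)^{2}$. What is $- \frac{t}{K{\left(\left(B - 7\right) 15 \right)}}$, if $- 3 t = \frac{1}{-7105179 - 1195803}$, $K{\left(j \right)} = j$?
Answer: $\frac{1}{2614809330} \approx 3.8244 \cdot 10^{-10}$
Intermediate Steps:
$B = 0$ ($B = 0^{2} = 0$)
$t = \frac{1}{24902946}$ ($t = - \frac{1}{3 \left(-7105179 - 1195803\right)} = - \frac{1}{3 \left(-8300982\right)} = \left(- \frac{1}{3}\right) \left(- \frac{1}{8300982}\right) = \frac{1}{24902946} \approx 4.0156 \cdot 10^{-8}$)
$- \frac{t}{K{\left(\left(B - 7\right) 15 \right)}} = - \frac{1}{24902946 \left(0 - 7\right) 15} = - \frac{1}{24902946 \left(\left(-7\right) 15\right)} = - \frac{1}{24902946 \left(-105\right)} = - \frac{-1}{24902946 \cdot 105} = \left(-1\right) \left(- \frac{1}{2614809330}\right) = \frac{1}{2614809330}$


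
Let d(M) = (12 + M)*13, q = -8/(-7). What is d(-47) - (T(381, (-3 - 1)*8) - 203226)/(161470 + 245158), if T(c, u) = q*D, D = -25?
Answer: -646843699/1423198 ≈ -454.50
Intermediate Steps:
q = 8/7 (q = -8*(-⅐) = 8/7 ≈ 1.1429)
T(c, u) = -200/7 (T(c, u) = (8/7)*(-25) = -200/7)
d(M) = 156 + 13*M
d(-47) - (T(381, (-3 - 1)*8) - 203226)/(161470 + 245158) = (156 + 13*(-47)) - (-200/7 - 203226)/(161470 + 245158) = (156 - 611) - (-1422782)/(7*406628) = -455 - (-1422782)/(7*406628) = -455 - 1*(-711391/1423198) = -455 + 711391/1423198 = -646843699/1423198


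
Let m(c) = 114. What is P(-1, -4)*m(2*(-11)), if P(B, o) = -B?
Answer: 114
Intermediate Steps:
P(-1, -4)*m(2*(-11)) = -1*(-1)*114 = 1*114 = 114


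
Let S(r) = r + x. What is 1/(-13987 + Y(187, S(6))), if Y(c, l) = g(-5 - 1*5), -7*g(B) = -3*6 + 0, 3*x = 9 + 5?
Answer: -7/97891 ≈ -7.1508e-5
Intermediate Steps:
x = 14/3 (x = (9 + 5)/3 = (⅓)*14 = 14/3 ≈ 4.6667)
S(r) = 14/3 + r (S(r) = r + 14/3 = 14/3 + r)
g(B) = 18/7 (g(B) = -(-3*6 + 0)/7 = -(-18 + 0)/7 = -⅐*(-18) = 18/7)
Y(c, l) = 18/7
1/(-13987 + Y(187, S(6))) = 1/(-13987 + 18/7) = 1/(-97891/7) = -7/97891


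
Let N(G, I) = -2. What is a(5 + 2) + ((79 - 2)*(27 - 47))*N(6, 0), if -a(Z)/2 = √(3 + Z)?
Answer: 3080 - 2*√10 ≈ 3073.7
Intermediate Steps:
a(Z) = -2*√(3 + Z)
a(5 + 2) + ((79 - 2)*(27 - 47))*N(6, 0) = -2*√(3 + (5 + 2)) + ((79 - 2)*(27 - 47))*(-2) = -2*√(3 + 7) + (77*(-20))*(-2) = -2*√10 - 1540*(-2) = -2*√10 + 3080 = 3080 - 2*√10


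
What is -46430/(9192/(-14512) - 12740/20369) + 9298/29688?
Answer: 25465974981984029/690458877804 ≈ 36883.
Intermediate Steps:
-46430/(9192/(-14512) - 12740/20369) + 9298/29688 = -46430/(9192*(-1/14512) - 12740*1/20369) + 9298*(1/29688) = -46430/(-1149/1814 - 12740/20369) + 4649/14844 = -46430/(-46514341/36949366) + 4649/14844 = -46430*(-36949366/46514341) + 4649/14844 = 1715559063380/46514341 + 4649/14844 = 25465974981984029/690458877804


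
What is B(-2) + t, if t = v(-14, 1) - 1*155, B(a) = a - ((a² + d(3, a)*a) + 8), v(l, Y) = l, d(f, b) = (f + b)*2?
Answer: -179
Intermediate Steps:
d(f, b) = 2*b + 2*f (d(f, b) = (b + f)*2 = 2*b + 2*f)
B(a) = -8 + a - a² - a*(6 + 2*a) (B(a) = a - ((a² + (2*a + 2*3)*a) + 8) = a - ((a² + (2*a + 6)*a) + 8) = a - ((a² + (6 + 2*a)*a) + 8) = a - ((a² + a*(6 + 2*a)) + 8) = a - (8 + a² + a*(6 + 2*a)) = a + (-8 - a² - a*(6 + 2*a)) = -8 + a - a² - a*(6 + 2*a))
t = -169 (t = -14 - 1*155 = -14 - 155 = -169)
B(-2) + t = (-8 - 5*(-2) - 3*(-2)²) - 169 = (-8 + 10 - 3*4) - 169 = (-8 + 10 - 12) - 169 = -10 - 169 = -179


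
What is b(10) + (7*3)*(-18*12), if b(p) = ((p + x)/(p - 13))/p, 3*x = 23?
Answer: -408293/90 ≈ -4536.6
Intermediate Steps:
x = 23/3 (x = (1/3)*23 = 23/3 ≈ 7.6667)
b(p) = (23/3 + p)/(p*(-13 + p)) (b(p) = ((p + 23/3)/(p - 13))/p = ((23/3 + p)/(-13 + p))/p = (23/3 + p)/(p*(-13 + p)))
b(10) + (7*3)*(-18*12) = (23/3 + 10)/(10*(-13 + 10)) + (7*3)*(-18*12) = (1/10)*(53/3)/(-3) + 21*(-216) = (1/10)*(-1/3)*(53/3) - 4536 = -53/90 - 4536 = -408293/90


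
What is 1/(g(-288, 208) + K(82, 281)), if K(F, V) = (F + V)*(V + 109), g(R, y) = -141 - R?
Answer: 1/141717 ≈ 7.0563e-6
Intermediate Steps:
K(F, V) = (109 + V)*(F + V) (K(F, V) = (F + V)*(109 + V) = (109 + V)*(F + V))
1/(g(-288, 208) + K(82, 281)) = 1/((-141 - 1*(-288)) + (281² + 109*82 + 109*281 + 82*281)) = 1/((-141 + 288) + (78961 + 8938 + 30629 + 23042)) = 1/(147 + 141570) = 1/141717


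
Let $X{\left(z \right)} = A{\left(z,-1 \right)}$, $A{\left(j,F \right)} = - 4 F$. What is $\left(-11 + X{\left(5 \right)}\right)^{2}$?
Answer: $49$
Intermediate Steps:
$X{\left(z \right)} = 4$ ($X{\left(z \right)} = \left(-4\right) \left(-1\right) = 4$)
$\left(-11 + X{\left(5 \right)}\right)^{2} = \left(-11 + 4\right)^{2} = \left(-7\right)^{2} = 49$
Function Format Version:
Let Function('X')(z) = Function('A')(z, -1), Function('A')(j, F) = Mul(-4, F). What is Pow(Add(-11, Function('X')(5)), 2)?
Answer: 49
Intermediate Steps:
Function('X')(z) = 4 (Function('X')(z) = Mul(-4, -1) = 4)
Pow(Add(-11, Function('X')(5)), 2) = Pow(Add(-11, 4), 2) = Pow(-7, 2) = 49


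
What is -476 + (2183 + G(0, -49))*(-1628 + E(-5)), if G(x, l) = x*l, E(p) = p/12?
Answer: -42663715/12 ≈ -3.5553e+6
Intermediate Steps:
E(p) = p/12 (E(p) = p*(1/12) = p/12)
G(x, l) = l*x
-476 + (2183 + G(0, -49))*(-1628 + E(-5)) = -476 + (2183 - 49*0)*(-1628 + (1/12)*(-5)) = -476 + (2183 + 0)*(-1628 - 5/12) = -476 + 2183*(-19541/12) = -476 - 42658003/12 = -42663715/12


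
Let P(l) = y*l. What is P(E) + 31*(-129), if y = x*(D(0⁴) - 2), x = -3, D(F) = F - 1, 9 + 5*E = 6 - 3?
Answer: -20049/5 ≈ -4009.8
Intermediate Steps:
E = -6/5 (E = -9/5 + (6 - 3)/5 = -9/5 + (⅕)*3 = -9/5 + ⅗ = -6/5 ≈ -1.2000)
D(F) = -1 + F
y = 9 (y = -3*((-1 + 0⁴) - 2) = -3*((-1 + 0) - 2) = -3*(-1 - 2) = -3*(-3) = 9)
P(l) = 9*l
P(E) + 31*(-129) = 9*(-6/5) + 31*(-129) = -54/5 - 3999 = -20049/5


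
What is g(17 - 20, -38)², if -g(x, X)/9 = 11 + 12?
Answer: 42849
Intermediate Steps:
g(x, X) = -207 (g(x, X) = -9*(11 + 12) = -9*23 = -207)
g(17 - 20, -38)² = (-207)² = 42849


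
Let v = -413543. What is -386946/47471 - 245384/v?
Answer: -4010005022/530575669 ≈ -7.5578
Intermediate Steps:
-386946/47471 - 245384/v = -386946/47471 - 245384/(-413543) = -386946*1/47471 - 245384*(-1/413543) = -10458/1283 + 245384/413543 = -4010005022/530575669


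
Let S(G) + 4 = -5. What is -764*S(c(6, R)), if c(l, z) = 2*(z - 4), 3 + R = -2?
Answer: 6876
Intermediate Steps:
R = -5 (R = -3 - 2 = -5)
c(l, z) = -8 + 2*z (c(l, z) = 2*(-4 + z) = -8 + 2*z)
S(G) = -9 (S(G) = -4 - 5 = -9)
-764*S(c(6, R)) = -764*(-9) = 6876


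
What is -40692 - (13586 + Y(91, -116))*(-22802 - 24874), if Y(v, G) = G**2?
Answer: 1289213700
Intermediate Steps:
-40692 - (13586 + Y(91, -116))*(-22802 - 24874) = -40692 - (13586 + (-116)**2)*(-22802 - 24874) = -40692 - (13586 + 13456)*(-47676) = -40692 - 27042*(-47676) = -40692 - 1*(-1289254392) = -40692 + 1289254392 = 1289213700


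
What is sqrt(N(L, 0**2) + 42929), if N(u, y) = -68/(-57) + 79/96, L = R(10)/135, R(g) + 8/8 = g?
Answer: sqrt(8926903722)/456 ≈ 207.20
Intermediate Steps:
R(g) = -1 + g
L = 1/15 (L = (-1 + 10)/135 = 9*(1/135) = 1/15 ≈ 0.066667)
N(u, y) = 3677/1824 (N(u, y) = -68*(-1/57) + 79*(1/96) = 68/57 + 79/96 = 3677/1824)
sqrt(N(L, 0**2) + 42929) = sqrt(3677/1824 + 42929) = sqrt(78306173/1824) = sqrt(8926903722)/456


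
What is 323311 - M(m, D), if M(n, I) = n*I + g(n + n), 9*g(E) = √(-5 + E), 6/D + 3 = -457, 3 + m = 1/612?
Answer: 3033950057/9384 - I*√114410/918 ≈ 3.2331e+5 - 0.36846*I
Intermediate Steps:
m = -1835/612 (m = -3 + 1/612 = -1835/612 ≈ -2.9984)
D = -3/230 (D = 6/(-3 - 457) = 6/(-460) = 6*(-1/460) = -3/230 ≈ -0.013043)
g(E) = √(-5 + E)/9
M(n, I) = √(-5 + 2*n)/9 + I*n (M(n, I) = n*I + √(-5 + (n + n))/9 = I*n + √(-5 + 2*n)/9 = √(-5 + 2*n)/9 + I*n)
323311 - M(m, D) = 323311 - (√(-5 + 2*(-1835/612))/9 - 3/230*(-1835/612)) = 323311 - (√(-5 - 1835/306)/9 + 367/9384) = 323311 - (√(-3365/306)/9 + 367/9384) = 323311 - ((I*√114410/102)/9 + 367/9384) = 323311 - (I*√114410/918 + 367/9384) = 323311 - (367/9384 + I*√114410/918) = 323311 + (-367/9384 - I*√114410/918) = 3033950057/9384 - I*√114410/918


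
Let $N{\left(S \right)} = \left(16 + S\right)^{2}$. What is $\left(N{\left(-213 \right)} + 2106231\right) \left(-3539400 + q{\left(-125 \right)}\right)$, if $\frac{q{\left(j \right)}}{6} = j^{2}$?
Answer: $-7391057076000$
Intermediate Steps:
$q{\left(j \right)} = 6 j^{2}$
$\left(N{\left(-213 \right)} + 2106231\right) \left(-3539400 + q{\left(-125 \right)}\right) = \left(\left(16 - 213\right)^{2} + 2106231\right) \left(-3539400 + 6 \left(-125\right)^{2}\right) = \left(\left(-197\right)^{2} + 2106231\right) \left(-3539400 + 6 \cdot 15625\right) = \left(38809 + 2106231\right) \left(-3539400 + 93750\right) = 2145040 \left(-3445650\right) = -7391057076000$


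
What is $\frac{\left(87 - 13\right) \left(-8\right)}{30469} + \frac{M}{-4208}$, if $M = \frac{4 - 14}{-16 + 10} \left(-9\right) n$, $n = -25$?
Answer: $- \frac{13917011}{128213552} \approx -0.10855$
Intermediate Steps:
$M = 375$ ($M = \frac{4 - 14}{-16 + 10} \left(-9\right) \left(-25\right) = - \frac{10}{-6} \left(-9\right) \left(-25\right) = \left(-10\right) \left(- \frac{1}{6}\right) \left(-9\right) \left(-25\right) = \frac{5}{3} \left(-9\right) \left(-25\right) = \left(-15\right) \left(-25\right) = 375$)
$\frac{\left(87 - 13\right) \left(-8\right)}{30469} + \frac{M}{-4208} = \frac{\left(87 - 13\right) \left(-8\right)}{30469} + \frac{375}{-4208} = 74 \left(-8\right) \frac{1}{30469} + 375 \left(- \frac{1}{4208}\right) = \left(-592\right) \frac{1}{30469} - \frac{375}{4208} = - \frac{592}{30469} - \frac{375}{4208} = - \frac{13917011}{128213552}$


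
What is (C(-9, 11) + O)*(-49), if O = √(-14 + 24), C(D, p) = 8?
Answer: -392 - 49*√10 ≈ -546.95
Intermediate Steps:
O = √10 ≈ 3.1623
(C(-9, 11) + O)*(-49) = (8 + √10)*(-49) = -392 - 49*√10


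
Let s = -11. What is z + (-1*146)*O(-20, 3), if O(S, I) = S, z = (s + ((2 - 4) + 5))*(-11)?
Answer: 3008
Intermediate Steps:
z = 88 (z = (-11 + ((2 - 4) + 5))*(-11) = (-11 + (-2 + 5))*(-11) = (-11 + 3)*(-11) = -8*(-11) = 88)
z + (-1*146)*O(-20, 3) = 88 - 1*146*(-20) = 88 - 146*(-20) = 88 + 2920 = 3008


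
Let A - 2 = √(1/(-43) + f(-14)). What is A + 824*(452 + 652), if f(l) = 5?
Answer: 909698 + √9202/43 ≈ 9.0970e+5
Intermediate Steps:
A = 2 + √9202/43 (A = 2 + √(1/(-43) + 5) = 2 + √(-1/43 + 5) = 2 + √(214/43) = 2 + √9202/43 ≈ 4.2309)
A + 824*(452 + 652) = (2 + √9202/43) + 824*(452 + 652) = (2 + √9202/43) + 824*1104 = (2 + √9202/43) + 909696 = 909698 + √9202/43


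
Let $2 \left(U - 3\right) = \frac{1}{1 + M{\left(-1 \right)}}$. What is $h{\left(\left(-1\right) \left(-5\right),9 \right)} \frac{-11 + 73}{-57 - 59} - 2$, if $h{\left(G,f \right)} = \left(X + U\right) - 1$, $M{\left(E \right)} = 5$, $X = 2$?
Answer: $- \frac{2911}{696} \approx -4.1825$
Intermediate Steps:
$U = \frac{37}{12}$ ($U = 3 + \frac{1}{2 \left(1 + 5\right)} = 3 + \frac{1}{2 \cdot 6} = 3 + \frac{1}{2} \cdot \frac{1}{6} = 3 + \frac{1}{12} = \frac{37}{12} \approx 3.0833$)
$h{\left(G,f \right)} = \frac{49}{12}$ ($h{\left(G,f \right)} = \left(2 + \frac{37}{12}\right) - 1 = \frac{61}{12} - 1 = \frac{49}{12}$)
$h{\left(\left(-1\right) \left(-5\right),9 \right)} \frac{-11 + 73}{-57 - 59} - 2 = \frac{49 \frac{-11 + 73}{-57 - 59}}{12} - 2 = \frac{49 \frac{62}{-116}}{12} - 2 = \frac{49 \cdot 62 \left(- \frac{1}{116}\right)}{12} - 2 = \frac{49}{12} \left(- \frac{31}{58}\right) - 2 = - \frac{1519}{696} - 2 = - \frac{2911}{696}$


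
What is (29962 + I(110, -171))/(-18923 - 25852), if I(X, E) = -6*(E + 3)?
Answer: -6194/8955 ≈ -0.69168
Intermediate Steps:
I(X, E) = -18 - 6*E (I(X, E) = -6*(3 + E) = -18 - 6*E)
(29962 + I(110, -171))/(-18923 - 25852) = (29962 + (-18 - 6*(-171)))/(-18923 - 25852) = (29962 + (-18 + 1026))/(-44775) = (29962 + 1008)*(-1/44775) = 30970*(-1/44775) = -6194/8955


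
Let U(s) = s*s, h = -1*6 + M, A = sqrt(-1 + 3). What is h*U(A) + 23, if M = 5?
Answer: 21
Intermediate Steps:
A = sqrt(2) ≈ 1.4142
h = -1 (h = -1*6 + 5 = -6 + 5 = -1)
U(s) = s**2
h*U(A) + 23 = -(sqrt(2))**2 + 23 = -1*2 + 23 = -2 + 23 = 21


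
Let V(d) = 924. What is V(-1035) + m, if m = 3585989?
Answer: 3586913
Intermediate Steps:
V(-1035) + m = 924 + 3585989 = 3586913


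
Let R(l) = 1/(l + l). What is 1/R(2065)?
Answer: 4130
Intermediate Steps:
R(l) = 1/(2*l)
1/R(2065) = 1/((½)/2065) = 1/((½)*(1/2065)) = 1/(1/4130) = 4130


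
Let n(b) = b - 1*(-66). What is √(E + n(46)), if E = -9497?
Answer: I*√9385 ≈ 96.876*I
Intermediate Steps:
n(b) = 66 + b (n(b) = b + 66 = 66 + b)
√(E + n(46)) = √(-9497 + (66 + 46)) = √(-9497 + 112) = √(-9385) = I*√9385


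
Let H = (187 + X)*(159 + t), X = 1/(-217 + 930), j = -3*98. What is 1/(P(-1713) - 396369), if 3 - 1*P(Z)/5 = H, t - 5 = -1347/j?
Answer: -34937/19354364628 ≈ -1.8051e-6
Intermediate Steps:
j = -294
X = 1/713 ≈ 0.0014025
t = 939/98 (t = 5 - 1347/(-294) = 5 - 1347*(-1/294) = 5 + 449/98 = 939/98 ≈ 9.5816)
H = 1101388986/34937 (H = (187 + 1/713)*(159 + 939/98) = (133332/713)*(16521/98) = 1101388986/34937 ≈ 31525.)
P(Z) = -5506420875/34937 (P(Z) = 15 - 5*1101388986/34937 = 15 - 5506944930/34937 = -5506420875/34937)
1/(P(-1713) - 396369) = 1/(-5506420875/34937 - 396369) = 1/(-19354364628/34937) = -34937/19354364628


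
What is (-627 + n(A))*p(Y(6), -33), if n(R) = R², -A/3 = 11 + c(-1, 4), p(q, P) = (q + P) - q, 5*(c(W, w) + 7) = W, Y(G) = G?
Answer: 410058/25 ≈ 16402.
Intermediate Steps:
c(W, w) = -7 + W/5
p(q, P) = P (p(q, P) = (P + q) - q = P)
A = -57/5 (A = -3*(11 + (-7 + (⅕)*(-1))) = -3*(11 + (-7 - ⅕)) = -3*(11 - 36/5) = -3*19/5 = -57/5 ≈ -11.400)
(-627 + n(A))*p(Y(6), -33) = (-627 + (-57/5)²)*(-33) = (-627 + 3249/25)*(-33) = -12426/25*(-33) = 410058/25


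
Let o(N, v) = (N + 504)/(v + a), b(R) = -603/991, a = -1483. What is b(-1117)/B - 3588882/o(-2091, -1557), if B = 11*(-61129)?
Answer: -2423400198261632053/352508264141 ≈ -6.8747e+6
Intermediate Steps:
B = -672419
b(R) = -603/991 (b(R) = -603*1/991 = -603/991)
o(N, v) = (504 + N)/(-1483 + v) (o(N, v) = (N + 504)/(v - 1483) = (504 + N)/(-1483 + v))
b(-1117)/B - 3588882/o(-2091, -1557) = -603/991/(-672419) - 3588882*(-1483 - 1557)/(504 - 2091) = -603/991*(-1/672419) - 3588882/(-1587/(-3040)) = 603/666367229 - 3588882/((-1/3040*(-1587))) = 603/666367229 - 3588882/1587/3040 = 603/666367229 - 3588882*3040/1587 = 603/666367229 - 3636733760/529 = -2423400198261632053/352508264141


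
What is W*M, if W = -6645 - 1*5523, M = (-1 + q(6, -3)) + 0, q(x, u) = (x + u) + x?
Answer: -97344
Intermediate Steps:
q(x, u) = u + 2*x (q(x, u) = (u + x) + x = u + 2*x)
M = 8 (M = (-1 + (-3 + 2*6)) + 0 = (-1 + (-3 + 12)) + 0 = (-1 + 9) + 0 = 8 + 0 = 8)
W = -12168 (W = -6645 - 5523 = -12168)
W*M = -12168*8 = -97344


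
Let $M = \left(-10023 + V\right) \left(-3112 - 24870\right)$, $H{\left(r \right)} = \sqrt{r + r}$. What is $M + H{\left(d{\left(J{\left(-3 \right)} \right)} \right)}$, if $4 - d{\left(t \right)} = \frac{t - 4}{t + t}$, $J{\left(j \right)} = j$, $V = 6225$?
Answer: $106275636 + \frac{\sqrt{51}}{3} \approx 1.0628 \cdot 10^{8}$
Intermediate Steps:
$d{\left(t \right)} = 4 - \frac{-4 + t}{2 t}$ ($d{\left(t \right)} = 4 - \frac{t - 4}{t + t} = 4 - \frac{-4 + t}{2 t}$)
$H{\left(r \right)} = \sqrt{2} \sqrt{r}$ ($H{\left(r \right)} = \sqrt{2 r} = \sqrt{2} \sqrt{r}$)
$M = 106275636$ ($M = \left(-10023 + 6225\right) \left(-3112 - 24870\right) = \left(-3798\right) \left(-27982\right) = 106275636$)
$M + H{\left(d{\left(J{\left(-3 \right)} \right)} \right)} = 106275636 + \sqrt{2} \sqrt{\frac{7}{2} + \frac{2}{-3}} = 106275636 + \sqrt{2} \sqrt{\frac{7}{2} + 2 \left(- \frac{1}{3}\right)} = 106275636 + \sqrt{2} \sqrt{\frac{7}{2} - \frac{2}{3}} = 106275636 + \sqrt{2} \sqrt{\frac{17}{6}} = 106275636 + \sqrt{2} \frac{\sqrt{102}}{6} = 106275636 + \frac{\sqrt{51}}{3}$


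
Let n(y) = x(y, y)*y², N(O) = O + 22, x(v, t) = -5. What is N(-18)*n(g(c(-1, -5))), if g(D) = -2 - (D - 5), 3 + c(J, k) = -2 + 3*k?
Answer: -10580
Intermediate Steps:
N(O) = 22 + O
c(J, k) = -5 + 3*k (c(J, k) = -3 + (-2 + 3*k) = -5 + 3*k)
g(D) = 3 - D (g(D) = -2 - (-5 + D) = -2 + (5 - D) = 3 - D)
n(y) = -5*y²
N(-18)*n(g(c(-1, -5))) = (22 - 18)*(-5*(3 - (-5 + 3*(-5)))²) = 4*(-5*(3 - (-5 - 15))²) = 4*(-5*(3 - 1*(-20))²) = 4*(-5*(3 + 20)²) = 4*(-5*23²) = 4*(-5*529) = 4*(-2645) = -10580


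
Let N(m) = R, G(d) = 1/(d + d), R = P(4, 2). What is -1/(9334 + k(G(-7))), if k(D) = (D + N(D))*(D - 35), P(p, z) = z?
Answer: -196/1816207 ≈ -0.00010792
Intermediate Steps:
R = 2
G(d) = 1/(2*d)
N(m) = 2
k(D) = (-35 + D)*(2 + D) (k(D) = (D + 2)*(D - 35) = (2 + D)*(-35 + D) = (-35 + D)*(2 + D))
-1/(9334 + k(G(-7))) = -1/(9334 + (-70 + ((½)/(-7))² - 33/(2*(-7)))) = -1/(9334 + (-70 + ((½)*(-⅐))² - 33*(-1)/(2*7))) = -1/(9334 + (-70 + (-1/14)² - 33*(-1/14))) = -1/(9334 + (-70 + 1/196 + 33/14)) = -1/(9334 - 13257/196) = -1/1816207/196 = -1*196/1816207 = -196/1816207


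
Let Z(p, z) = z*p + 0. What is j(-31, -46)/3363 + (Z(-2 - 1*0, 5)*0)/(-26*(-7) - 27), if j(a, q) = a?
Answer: -31/3363 ≈ -0.0092180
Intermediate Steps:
Z(p, z) = p*z (Z(p, z) = p*z + 0 = p*z)
j(-31, -46)/3363 + (Z(-2 - 1*0, 5)*0)/(-26*(-7) - 27) = -31/3363 + (((-2 - 1*0)*5)*0)/(-26*(-7) - 27) = -31*1/3363 + (((-2 + 0)*5)*0)/(182 - 27) = -31/3363 + (-2*5*0)/155 = -31/3363 - 10*0*(1/155) = -31/3363 + 0*(1/155) = -31/3363 + 0 = -31/3363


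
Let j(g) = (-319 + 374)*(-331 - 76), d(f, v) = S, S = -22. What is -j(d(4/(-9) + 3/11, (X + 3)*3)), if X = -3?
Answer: 22385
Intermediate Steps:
d(f, v) = -22
j(g) = -22385 (j(g) = 55*(-407) = -22385)
-j(d(4/(-9) + 3/11, (X + 3)*3)) = -1*(-22385) = 22385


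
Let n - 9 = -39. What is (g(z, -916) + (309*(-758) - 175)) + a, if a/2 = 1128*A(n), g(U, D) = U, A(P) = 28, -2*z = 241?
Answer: -342699/2 ≈ -1.7135e+5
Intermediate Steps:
n = -30 (n = 9 - 39 = -30)
z = -241/2 (z = -½*241 = -241/2 ≈ -120.50)
a = 63168 (a = 2*(1128*28) = 2*31584 = 63168)
(g(z, -916) + (309*(-758) - 175)) + a = (-241/2 + (309*(-758) - 175)) + 63168 = (-241/2 + (-234222 - 175)) + 63168 = (-241/2 - 234397) + 63168 = -469035/2 + 63168 = -342699/2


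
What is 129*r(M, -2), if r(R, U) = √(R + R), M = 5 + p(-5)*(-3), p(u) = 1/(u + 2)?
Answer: 258*√3 ≈ 446.87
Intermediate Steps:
p(u) = 1/(2 + u)
M = 6 (M = 5 - 3/(2 - 5) = 5 - 3/(-3) = 5 - ⅓*(-3) = 5 + 1 = 6)
r(R, U) = √2*√R (r(R, U) = √(2*R) = √2*√R)
129*r(M, -2) = 129*(√2*√6) = 129*(2*√3) = 258*√3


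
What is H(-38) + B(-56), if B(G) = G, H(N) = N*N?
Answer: 1388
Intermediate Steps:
H(N) = N**2
H(-38) + B(-56) = (-38)**2 - 56 = 1444 - 56 = 1388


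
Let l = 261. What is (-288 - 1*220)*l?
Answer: -132588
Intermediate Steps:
(-288 - 1*220)*l = (-288 - 1*220)*261 = (-288 - 220)*261 = -508*261 = -132588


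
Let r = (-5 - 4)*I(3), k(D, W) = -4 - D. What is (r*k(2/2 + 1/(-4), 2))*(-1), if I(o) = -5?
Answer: 855/4 ≈ 213.75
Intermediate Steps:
r = 45 (r = (-5 - 4)*(-5) = -9*(-5) = 45)
(r*k(2/2 + 1/(-4), 2))*(-1) = (45*(-4 - (2/2 + 1/(-4))))*(-1) = (45*(-4 - (2*(1/2) + 1*(-1/4))))*(-1) = (45*(-4 - (1 - 1/4)))*(-1) = (45*(-4 - 1*3/4))*(-1) = (45*(-4 - 3/4))*(-1) = (45*(-19/4))*(-1) = -855/4*(-1) = 855/4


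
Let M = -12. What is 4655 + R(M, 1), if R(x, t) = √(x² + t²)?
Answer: 4655 + √145 ≈ 4667.0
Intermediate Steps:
R(x, t) = √(t² + x²)
4655 + R(M, 1) = 4655 + √(1² + (-12)²) = 4655 + √(1 + 144) = 4655 + √145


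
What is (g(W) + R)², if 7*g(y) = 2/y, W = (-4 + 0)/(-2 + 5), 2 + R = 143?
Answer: 3884841/196 ≈ 19821.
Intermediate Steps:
R = 141 (R = -2 + 143 = 141)
W = -4/3 ≈ -1.3333
g(y) = 2/(7*y) (g(y) = (2/y)/7 = 2/(7*y))
(g(W) + R)² = (2/(7*(-4/3)) + 141)² = ((2/7)*(-¾) + 141)² = (-3/14 + 141)² = (1971/14)² = 3884841/196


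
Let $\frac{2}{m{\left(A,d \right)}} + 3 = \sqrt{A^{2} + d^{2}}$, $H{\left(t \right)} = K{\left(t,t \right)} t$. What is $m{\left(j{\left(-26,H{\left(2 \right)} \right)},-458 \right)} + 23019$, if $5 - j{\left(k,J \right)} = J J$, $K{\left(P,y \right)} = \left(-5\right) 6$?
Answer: $\frac{151163240913}{6566890} + \frac{\sqrt{13133789}}{6566890} \approx 23019.0$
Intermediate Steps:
$K{\left(P,y \right)} = -30$
$H{\left(t \right)} = - 30 t$
$j{\left(k,J \right)} = 5 - J^{2}$ ($j{\left(k,J \right)} = 5 - J J = 5 - J^{2}$)
$m{\left(A,d \right)} = \frac{2}{-3 + \sqrt{A^{2} + d^{2}}}$
$m{\left(j{\left(-26,H{\left(2 \right)} \right)},-458 \right)} + 23019 = \frac{2}{-3 + \sqrt{\left(5 - \left(\left(-30\right) 2\right)^{2}\right)^{2} + \left(-458\right)^{2}}} + 23019 = \frac{2}{-3 + \sqrt{\left(5 - \left(-60\right)^{2}\right)^{2} + 209764}} + 23019 = \frac{2}{-3 + \sqrt{\left(5 - 3600\right)^{2} + 209764}} + 23019 = \frac{2}{-3 + \sqrt{\left(-3595\right)^{2} + 209764}} + 23019 = \frac{2}{-3 + \sqrt{12924025 + 209764}} + 23019 = \frac{2}{-3 + \sqrt{13133789}} + 23019 = 23019 + \frac{2}{-3 + \sqrt{13133789}}$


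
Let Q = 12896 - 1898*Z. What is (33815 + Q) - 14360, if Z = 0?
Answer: 32351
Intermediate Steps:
Q = 12896 (Q = 12896 - 1898*0 = 12896 - 1*0 = 12896 + 0 = 12896)
(33815 + Q) - 14360 = (33815 + 12896) - 14360 = 46711 - 14360 = 32351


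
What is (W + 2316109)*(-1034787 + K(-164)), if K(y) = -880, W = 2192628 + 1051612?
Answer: -5758669967783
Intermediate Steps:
W = 3244240
(W + 2316109)*(-1034787 + K(-164)) = (3244240 + 2316109)*(-1034787 - 880) = 5560349*(-1035667) = -5758669967783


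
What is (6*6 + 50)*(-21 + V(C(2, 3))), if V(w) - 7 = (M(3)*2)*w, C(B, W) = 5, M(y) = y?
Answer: 1376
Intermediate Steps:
V(w) = 7 + 6*w (V(w) = 7 + (3*2)*w = 7 + 6*w)
(6*6 + 50)*(-21 + V(C(2, 3))) = (6*6 + 50)*(-21 + (7 + 6*5)) = (36 + 50)*(-21 + (7 + 30)) = 86*(-21 + 37) = 86*16 = 1376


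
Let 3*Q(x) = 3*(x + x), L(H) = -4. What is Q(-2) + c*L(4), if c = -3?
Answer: 8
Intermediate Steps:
Q(x) = 2*x (Q(x) = (3*(x + x))/3 = (3*(2*x))/3 = (6*x)/3 = 2*x)
Q(-2) + c*L(4) = 2*(-2) - 3*(-4) = -4 + 12 = 8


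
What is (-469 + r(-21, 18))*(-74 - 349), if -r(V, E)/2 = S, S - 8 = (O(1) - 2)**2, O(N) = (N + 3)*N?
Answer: 208539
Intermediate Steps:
O(N) = N*(3 + N) (O(N) = (3 + N)*N = N*(3 + N))
S = 12 (S = 8 + (1*(3 + 1) - 2)**2 = 8 + (1*4 - 2)**2 = 8 + (4 - 2)**2 = 8 + 2**2 = 8 + 4 = 12)
r(V, E) = -24 (r(V, E) = -2*12 = -24)
(-469 + r(-21, 18))*(-74 - 349) = (-469 - 24)*(-74 - 349) = -493*(-423) = 208539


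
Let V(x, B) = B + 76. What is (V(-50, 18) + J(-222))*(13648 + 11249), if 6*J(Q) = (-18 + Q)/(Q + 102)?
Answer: 2348617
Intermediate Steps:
V(x, B) = 76 + B
J(Q) = (-18 + Q)/(6*(102 + Q)) (J(Q) = ((-18 + Q)/(Q + 102))/6 = ((-18 + Q)/(102 + Q))/6 = (-18 + Q)/(6*(102 + Q)))
(V(-50, 18) + J(-222))*(13648 + 11249) = ((76 + 18) + (-18 - 222)/(6*(102 - 222)))*(13648 + 11249) = (94 + (1/6)*(-240)/(-120))*24897 = (94 + (1/6)*(-1/120)*(-240))*24897 = (94 + 1/3)*24897 = (283/3)*24897 = 2348617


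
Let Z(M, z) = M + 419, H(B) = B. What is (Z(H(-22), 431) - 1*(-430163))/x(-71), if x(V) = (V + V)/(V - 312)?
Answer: 82452240/71 ≈ 1.1613e+6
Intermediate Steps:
Z(M, z) = 419 + M
x(V) = 2*V/(-312 + V) (x(V) = (2*V)/(-312 + V) = 2*V/(-312 + V))
(Z(H(-22), 431) - 1*(-430163))/x(-71) = ((419 - 22) - 1*(-430163))/((2*(-71)/(-312 - 71))) = (397 + 430163)/((2*(-71)/(-383))) = 430560/((2*(-71)*(-1/383))) = 430560/(142/383) = 430560*(383/142) = 82452240/71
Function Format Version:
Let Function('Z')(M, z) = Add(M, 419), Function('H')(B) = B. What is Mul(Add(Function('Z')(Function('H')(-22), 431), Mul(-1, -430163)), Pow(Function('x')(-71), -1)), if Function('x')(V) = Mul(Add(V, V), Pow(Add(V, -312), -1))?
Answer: Rational(82452240, 71) ≈ 1.1613e+6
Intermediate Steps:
Function('Z')(M, z) = Add(419, M)
Function('x')(V) = Mul(2, V, Pow(Add(-312, V), -1)) (Function('x')(V) = Mul(Mul(2, V), Pow(Add(-312, V), -1)) = Mul(2, V, Pow(Add(-312, V), -1)))
Mul(Add(Function('Z')(Function('H')(-22), 431), Mul(-1, -430163)), Pow(Function('x')(-71), -1)) = Mul(Add(Add(419, -22), Mul(-1, -430163)), Pow(Mul(2, -71, Pow(Add(-312, -71), -1)), -1)) = Mul(Add(397, 430163), Pow(Mul(2, -71, Pow(-383, -1)), -1)) = Mul(430560, Pow(Mul(2, -71, Rational(-1, 383)), -1)) = Mul(430560, Pow(Rational(142, 383), -1)) = Mul(430560, Rational(383, 142)) = Rational(82452240, 71)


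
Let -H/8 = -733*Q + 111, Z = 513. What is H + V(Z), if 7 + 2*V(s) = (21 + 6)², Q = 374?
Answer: 2192609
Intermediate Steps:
V(s) = 361 (V(s) = -7/2 + (21 + 6)²/2 = -7/2 + (½)*27² = -7/2 + (½)*729 = -7/2 + 729/2 = 361)
H = 2192248 (H = -8*(-733*374 + 111) = -8*(-274142 + 111) = -8*(-274031) = 2192248)
H + V(Z) = 2192248 + 361 = 2192609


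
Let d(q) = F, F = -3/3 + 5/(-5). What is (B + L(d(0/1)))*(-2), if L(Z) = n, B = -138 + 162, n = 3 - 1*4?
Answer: -46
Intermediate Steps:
F = -2 (F = -3*1/3 + 5*(-1/5) = -1 - 1 = -2)
d(q) = -2
n = -1 (n = 3 - 4 = -1)
B = 24
L(Z) = -1
(B + L(d(0/1)))*(-2) = (24 - 1)*(-2) = 23*(-2) = -46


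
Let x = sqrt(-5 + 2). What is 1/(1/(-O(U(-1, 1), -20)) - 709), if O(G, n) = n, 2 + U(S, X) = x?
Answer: -20/14179 ≈ -0.0014105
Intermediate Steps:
x = I*sqrt(3) (x = sqrt(-3) = I*sqrt(3) ≈ 1.732*I)
U(S, X) = -2 + I*sqrt(3)
1/(1/(-O(U(-1, 1), -20)) - 709) = 1/(1/(-1*(-20)) - 709) = 1/(1/20 - 709) = 1/(-14179/20) = -20/14179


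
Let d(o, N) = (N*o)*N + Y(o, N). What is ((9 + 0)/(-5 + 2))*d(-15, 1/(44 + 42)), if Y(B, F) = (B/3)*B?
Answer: -1664055/7396 ≈ -224.99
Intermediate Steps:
Y(B, F) = B²/3 (Y(B, F) = (B*(⅓))*B = (B/3)*B = B²/3)
d(o, N) = o²/3 + o*N² (d(o, N) = (N*o)*N + o²/3 = o*N² + o²/3 = o²/3 + o*N²)
((9 + 0)/(-5 + 2))*d(-15, 1/(44 + 42)) = ((9 + 0)/(-5 + 2))*((⅓)*(-15)*(-15 + 3*(1/(44 + 42))²)) = (9/(-3))*((⅓)*(-15)*(-15 + 3*(1/86)²)) = (9*(-⅓))*((⅓)*(-15)*(-15 + 3*(1/86)²)) = -(-15)*(-15 + 3*(1/7396)) = -(-15)*(-15 + 3/7396) = -(-15)*(-110937)/7396 = -3*554685/7396 = -1664055/7396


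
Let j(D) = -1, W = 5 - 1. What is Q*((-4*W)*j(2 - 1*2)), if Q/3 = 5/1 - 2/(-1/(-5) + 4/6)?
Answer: 1680/13 ≈ 129.23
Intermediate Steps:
W = 4
Q = 105/13 (Q = 3*(5/1 - 2/(-1/(-5) + 4/6)) = 3*(5*1 - 2/(-1*(-⅕) + 4*(⅙))) = 3*(5 - 2/(⅕ + ⅔)) = 3*(5 - 2/13/15) = 3*(5 - 2*15/13) = 3*(5 - 30/13) = 3*(35/13) = 105/13 ≈ 8.0769)
Q*((-4*W)*j(2 - 1*2)) = 105*(-4*4*(-1))/13 = 105*(-16*(-1))/13 = (105/13)*16 = 1680/13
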